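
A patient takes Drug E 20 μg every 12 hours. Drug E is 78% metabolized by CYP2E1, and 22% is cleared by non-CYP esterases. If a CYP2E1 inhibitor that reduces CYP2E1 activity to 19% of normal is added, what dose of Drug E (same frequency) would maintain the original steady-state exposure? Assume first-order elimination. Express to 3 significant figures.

The CYP2E1 pathway (78% of clearance) is reduced to 0.19× activity: 0.78 × 0.19 = 0.1482.
Non-CYP routes (22%) are unchanged.
New clearance relative to baseline: 0.1482 + 0.22 = 0.3682.
Css,avg = (dose rate)/CL, so holding Css fixed requires dose ∝ CL: 20 × 0.3682 = 7.36 μg.

7.36 μg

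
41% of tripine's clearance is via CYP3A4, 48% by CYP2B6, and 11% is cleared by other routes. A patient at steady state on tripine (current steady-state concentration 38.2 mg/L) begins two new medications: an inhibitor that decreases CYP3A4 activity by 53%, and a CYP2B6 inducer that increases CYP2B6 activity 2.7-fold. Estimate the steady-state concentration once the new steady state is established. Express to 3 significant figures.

23.9 mg/L

The CYP3A4 pathway (41% of clearance) drops to 0.47× activity: 0.41 × 0.47 = 0.1927.
The CYP2B6 pathway (48% of clearance) rises to 2.7× activity: 0.48 × 2.7 = 1.296.
Non-CYP routes (11%) are unchanged.
CL_new/CL_old = 0.1927 + 1.296 + 0.11 = 1.5987.
Steady-state concentration ∝ 1/CL: new value = 38.2 / 1.5987 = 23.9 mg/L.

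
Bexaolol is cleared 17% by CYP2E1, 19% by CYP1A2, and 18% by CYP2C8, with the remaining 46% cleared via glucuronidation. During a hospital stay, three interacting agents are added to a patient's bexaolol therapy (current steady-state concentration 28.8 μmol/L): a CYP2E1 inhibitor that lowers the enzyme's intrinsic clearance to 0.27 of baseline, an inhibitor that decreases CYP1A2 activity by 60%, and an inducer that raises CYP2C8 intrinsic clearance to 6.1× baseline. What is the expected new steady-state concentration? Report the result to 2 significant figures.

17 μmol/L

The CYP2E1 pathway (17% of clearance) falls to 0.27× activity: 0.17 × 0.27 = 0.0459.
The CYP1A2 pathway (19% of clearance) falls to 0.4× activity: 0.19 × 0.4 = 0.076.
The CYP2C8 pathway (18% of clearance) is boosted to 6.1× activity: 0.18 × 6.1 = 1.098.
The remaining 46% of clearance is unaffected.
Relative clearance = 0.0459 + 0.076 + 1.098 + 0.46 = 1.6799.
Steady-state concentration ∝ 1/CL: new value = 28.8 / 1.6799 = 17 μmol/L.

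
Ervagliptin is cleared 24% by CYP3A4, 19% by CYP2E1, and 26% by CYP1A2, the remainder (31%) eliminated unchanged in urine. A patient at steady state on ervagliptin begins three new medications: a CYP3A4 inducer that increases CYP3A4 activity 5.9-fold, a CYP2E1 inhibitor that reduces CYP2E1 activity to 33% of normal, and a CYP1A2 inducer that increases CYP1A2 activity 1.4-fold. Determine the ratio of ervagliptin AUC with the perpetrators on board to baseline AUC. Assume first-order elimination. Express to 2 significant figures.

CYP3A4: 0.24 × 5.9 = 1.416
CYP2E1: 0.19 × 0.33 = 0.0627
CYP1A2: 0.26 × 1.4 = 0.364
Other: 0.31 (unchanged)
Relative clearance = 1.416 + 0.0627 + 0.364 + 0.31 = 2.1527.
AUC ∝ 1/CL: fold-change = 1 / 2.1527 = 0.46.

0.46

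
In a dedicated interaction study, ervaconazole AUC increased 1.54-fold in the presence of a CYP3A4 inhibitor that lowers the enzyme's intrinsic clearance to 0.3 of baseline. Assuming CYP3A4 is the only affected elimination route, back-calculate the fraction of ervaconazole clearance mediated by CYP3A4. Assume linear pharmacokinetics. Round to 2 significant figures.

Let fm be the CYP3A4 fraction. New clearance relative to baseline = fm × 0.3 + (1 − fm).
AUC ratio = 1 / (new CL fraction), so new CL fraction = 1 / 1.54 = 0.6494.
fm × 0.3 + 1 − fm = 0.6494  ⇒  fm × (0.3 − 1) = −0.3506  ⇒  fm = 0.50.

0.50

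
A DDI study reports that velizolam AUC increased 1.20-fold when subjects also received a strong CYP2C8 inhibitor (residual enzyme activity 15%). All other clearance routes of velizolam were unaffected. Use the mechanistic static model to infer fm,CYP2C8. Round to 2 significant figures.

0.20

Write x for the fraction cleared via CYP2C8. The observed AUC change means clearance fell to 1/1.20 = 0.8333 of baseline.
Setting x·0.15 + (1 − x) = 0.8333 and solving: x = (0.8333 − 1)/(0.15 − 1) = 0.20.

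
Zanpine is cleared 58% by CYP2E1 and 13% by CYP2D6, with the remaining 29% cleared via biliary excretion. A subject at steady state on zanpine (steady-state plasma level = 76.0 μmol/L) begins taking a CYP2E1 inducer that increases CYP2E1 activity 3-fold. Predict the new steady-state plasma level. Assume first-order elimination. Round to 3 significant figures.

35.2 μmol/L

The CYP2E1 pathway (58% of clearance) rises to 3× activity: 0.58 × 3 = 1.74.
CYP2D6 (13%) and the residual 29% are unaffected.
CL_new/CL_old = 1.74 + 0.13 + 0.29 = 2.16.
New steady-state plasma level = baseline ÷ relative clearance = 76.0 / 2.16 = 35.2 μmol/L.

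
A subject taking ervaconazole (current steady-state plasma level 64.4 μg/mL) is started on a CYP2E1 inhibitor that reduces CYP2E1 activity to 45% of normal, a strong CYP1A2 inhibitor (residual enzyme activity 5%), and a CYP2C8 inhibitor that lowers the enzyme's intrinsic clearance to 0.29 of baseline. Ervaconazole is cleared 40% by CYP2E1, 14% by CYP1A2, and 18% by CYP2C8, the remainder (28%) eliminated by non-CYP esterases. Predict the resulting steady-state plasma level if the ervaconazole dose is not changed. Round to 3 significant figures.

124 μg/mL

CYP2E1: 0.4 × 0.45 = 0.18
CYP1A2: 0.14 × 0.05 = 0.007
CYP2C8: 0.18 × 0.29 = 0.0522
Other: 0.28 (unchanged)
New clearance relative to baseline: 0.18 + 0.007 + 0.0522 + 0.28 = 0.5192.
New steady-state plasma level = 64.4 / 0.5192 = 124 μg/mL (concentration scales inversely with clearance).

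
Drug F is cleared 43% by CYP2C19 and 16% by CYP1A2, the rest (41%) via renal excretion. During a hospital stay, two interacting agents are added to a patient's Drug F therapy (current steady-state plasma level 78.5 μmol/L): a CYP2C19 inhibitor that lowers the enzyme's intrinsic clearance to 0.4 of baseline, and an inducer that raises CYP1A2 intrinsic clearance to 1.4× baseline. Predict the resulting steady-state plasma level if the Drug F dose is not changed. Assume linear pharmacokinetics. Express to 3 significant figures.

97.4 μmol/L

CYP2C19: 0.43 × 0.4 = 0.172
CYP1A2: 0.16 × 1.4 = 0.224
Other: 0.41 (unchanged)
CL_new/CL_old = 0.172 + 0.224 + 0.41 = 0.806.
Dividing the baseline by the relative clearance: 78.5 / 0.806 = 97.4 μmol/L.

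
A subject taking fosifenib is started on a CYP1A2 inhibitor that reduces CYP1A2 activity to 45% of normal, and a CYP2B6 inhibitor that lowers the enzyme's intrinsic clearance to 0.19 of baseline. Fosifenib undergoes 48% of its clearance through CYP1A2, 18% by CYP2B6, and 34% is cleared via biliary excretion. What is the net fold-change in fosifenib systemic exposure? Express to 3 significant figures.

The CYP1A2 pathway (48% of clearance) drops to 0.45× activity: 0.48 × 0.45 = 0.216.
The CYP2B6 pathway (18% of clearance) is reduced to 0.19× activity: 0.18 × 0.19 = 0.0342.
Non-CYP routes (34%) are unchanged.
Relative clearance = 0.216 + 0.0342 + 0.34 = 0.5902.
Systemic exposure ∝ 1/CL: fold-change = 1 / 0.5902 = 1.69.

1.69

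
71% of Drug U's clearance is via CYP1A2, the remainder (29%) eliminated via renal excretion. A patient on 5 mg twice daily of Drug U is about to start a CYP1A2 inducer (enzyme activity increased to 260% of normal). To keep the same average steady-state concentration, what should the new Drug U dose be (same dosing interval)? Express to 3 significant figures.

10.7 mg

The CYP1A2 pathway (71% of clearance) is boosted to 2.6× activity: 0.71 × 2.6 = 1.846.
Non-CYP routes (29%) are unchanged.
CL_new/CL_old = 1.846 + 0.29 = 2.136.
Css,avg = (dose rate)/CL, so holding Css fixed requires dose ∝ CL: 5 × 2.136 = 10.7 mg.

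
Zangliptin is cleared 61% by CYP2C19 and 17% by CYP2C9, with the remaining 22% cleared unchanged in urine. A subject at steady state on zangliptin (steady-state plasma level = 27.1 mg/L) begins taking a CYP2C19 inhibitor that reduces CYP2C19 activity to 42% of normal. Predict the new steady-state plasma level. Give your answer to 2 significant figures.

42 mg/L

The CYP2C19 pathway (61% of clearance) drops to 0.42× activity: 0.61 × 0.42 = 0.2562.
CYP2C9 (17%) and the residual 22% are unaffected.
New clearance relative to baseline: 0.2562 + 0.17 + 0.22 = 0.6462.
New steady-state plasma level = baseline ÷ relative clearance = 27.1 / 0.6462 = 42 mg/L.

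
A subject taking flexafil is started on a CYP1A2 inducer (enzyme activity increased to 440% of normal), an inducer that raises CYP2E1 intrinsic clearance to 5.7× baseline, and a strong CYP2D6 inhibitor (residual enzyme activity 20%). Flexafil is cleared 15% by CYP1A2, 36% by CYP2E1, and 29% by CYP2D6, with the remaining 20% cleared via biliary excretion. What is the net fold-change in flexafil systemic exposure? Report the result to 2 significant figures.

0.34

CYP1A2: 0.15 × 4.4 = 0.66
CYP2E1: 0.36 × 5.7 = 2.052
CYP2D6: 0.29 × 0.2 = 0.058
Other: 0.2 (unchanged)
CL_new/CL_old = 0.66 + 2.052 + 0.058 + 0.2 = 2.97.
Systemic exposure ∝ 1/CL: fold-change = 1 / 2.97 = 0.34.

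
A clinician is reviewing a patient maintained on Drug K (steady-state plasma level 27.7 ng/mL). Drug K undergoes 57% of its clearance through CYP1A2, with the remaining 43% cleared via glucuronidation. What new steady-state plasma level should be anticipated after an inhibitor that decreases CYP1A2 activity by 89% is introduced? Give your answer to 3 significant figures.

56.2 ng/mL

The CYP1A2 pathway (57% of clearance) falls to 0.11× activity: 0.57 × 0.11 = 0.0627.
Non-CYP routes (43%) are unchanged.
New clearance relative to baseline: 0.0627 + 0.43 = 0.4927.
With dosing unchanged, steady-state plasma level scales as 1/CL: 27.7 / 0.4927 = 56.2 ng/mL.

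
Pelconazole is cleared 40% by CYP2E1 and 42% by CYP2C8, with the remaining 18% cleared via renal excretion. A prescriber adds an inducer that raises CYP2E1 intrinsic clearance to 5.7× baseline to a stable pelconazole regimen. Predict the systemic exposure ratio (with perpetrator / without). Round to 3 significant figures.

0.347

The CYP2E1 pathway (40% of clearance) increases to 5.7× activity: 0.4 × 5.7 = 2.28.
CYP2C8 (42%) and the residual 18% are unaffected.
CL_new/CL_old = 2.28 + 0.42 + 0.18 = 2.88.
Systemic exposure ratio = CL_old/CL_new = 1 / 2.88 = 0.347.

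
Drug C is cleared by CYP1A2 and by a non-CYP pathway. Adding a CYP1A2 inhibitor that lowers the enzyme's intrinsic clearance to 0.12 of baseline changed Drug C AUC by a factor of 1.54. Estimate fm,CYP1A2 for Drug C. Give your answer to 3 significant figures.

0.398

Let x = fm,CYP1A2. Because AUC ∝ 1/CL, relative clearance fell to 1/1.54 = 0.6494.
Only the CYP1A2 route changed, so 0.6494 = x·0.12 + (1 − x), giving x = 0.398.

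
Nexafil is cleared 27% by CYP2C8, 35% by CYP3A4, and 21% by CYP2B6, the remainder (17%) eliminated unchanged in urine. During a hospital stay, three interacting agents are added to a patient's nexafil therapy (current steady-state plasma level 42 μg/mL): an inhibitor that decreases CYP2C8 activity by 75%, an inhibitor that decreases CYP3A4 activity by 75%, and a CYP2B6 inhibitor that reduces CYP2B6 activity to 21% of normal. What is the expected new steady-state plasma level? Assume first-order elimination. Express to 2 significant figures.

1.1 × 10² μg/mL

CYP2C8: 0.27 × 0.25 = 0.0675
CYP3A4: 0.35 × 0.25 = 0.0875
CYP2B6: 0.21 × 0.21 = 0.0441
Other: 0.17 (unchanged)
CL_new/CL_old = 0.0675 + 0.0875 + 0.0441 + 0.17 = 0.3691.
Dividing the baseline by the relative clearance: 42 / 0.3691 = 1.1 × 10² μg/mL.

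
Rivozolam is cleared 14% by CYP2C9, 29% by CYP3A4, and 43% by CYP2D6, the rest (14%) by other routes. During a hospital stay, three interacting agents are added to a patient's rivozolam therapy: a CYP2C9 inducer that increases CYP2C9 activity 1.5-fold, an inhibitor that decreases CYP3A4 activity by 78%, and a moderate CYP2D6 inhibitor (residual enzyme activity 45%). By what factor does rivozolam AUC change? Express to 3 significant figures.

1.65

CYP2C9: 0.14 × 1.5 = 0.21
CYP3A4: 0.29 × 0.22 = 0.0638
CYP2D6: 0.43 × 0.45 = 0.1935
Other: 0.14 (unchanged)
CL_new/CL_old = 0.21 + 0.0638 + 0.1935 + 0.14 = 0.6073.
Net AUC ratio = 1 / 0.6073 = 1.65.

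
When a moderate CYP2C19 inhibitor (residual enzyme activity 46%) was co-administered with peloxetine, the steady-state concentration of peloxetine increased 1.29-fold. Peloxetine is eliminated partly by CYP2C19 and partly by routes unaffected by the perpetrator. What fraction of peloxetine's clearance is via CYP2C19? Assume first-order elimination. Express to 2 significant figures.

Call the CYP2C19 fraction fm. After the interaction, CL_new/CL_old = fm × 0.46 + (1 − fm).
Steady-state concentration ratio = 1 / (new CL fraction), so new CL fraction = 1 / 1.29 = 0.7752.
fm × 0.46 + 1 − fm = 0.7752  ⇒  fm × (0.46 − 1) = −0.2248  ⇒  fm = 0.42.

0.42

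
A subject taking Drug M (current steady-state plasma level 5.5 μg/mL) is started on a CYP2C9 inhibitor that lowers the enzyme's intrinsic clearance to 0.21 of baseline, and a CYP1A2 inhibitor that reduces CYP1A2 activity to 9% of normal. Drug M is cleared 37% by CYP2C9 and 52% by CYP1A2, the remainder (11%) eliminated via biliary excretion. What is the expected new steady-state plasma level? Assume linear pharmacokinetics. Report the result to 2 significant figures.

23 μg/mL

CYP2C9: 0.37 × 0.21 = 0.0777
CYP1A2: 0.52 × 0.09 = 0.0468
Other: 0.11 (unchanged)
New clearance relative to baseline: 0.0777 + 0.0468 + 0.11 = 0.2345.
New steady-state plasma level = 5.5 / 0.2345 = 23 μg/mL (concentration scales inversely with clearance).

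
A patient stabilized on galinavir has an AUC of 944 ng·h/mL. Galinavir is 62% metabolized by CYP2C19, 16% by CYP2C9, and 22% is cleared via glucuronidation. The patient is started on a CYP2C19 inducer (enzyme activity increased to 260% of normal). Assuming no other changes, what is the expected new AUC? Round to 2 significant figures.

CYP2C19: 0.62 × 2.6 = 1.612
CYP2C9: 0.16 (unchanged)
Other: 0.22 (unchanged)
New clearance relative to baseline: 1.612 + 0.16 + 0.22 = 1.992.
With dosing unchanged, AUC scales as 1/CL: 944 / 1.992 = 4.7 × 10² ng·h/mL.

4.7 × 10² ng·h/mL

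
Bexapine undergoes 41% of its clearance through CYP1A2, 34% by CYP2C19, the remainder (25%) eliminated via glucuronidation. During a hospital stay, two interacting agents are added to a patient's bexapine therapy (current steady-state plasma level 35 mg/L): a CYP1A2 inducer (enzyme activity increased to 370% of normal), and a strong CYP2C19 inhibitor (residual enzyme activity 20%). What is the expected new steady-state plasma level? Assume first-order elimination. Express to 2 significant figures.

The CYP1A2 pathway (41% of clearance) is boosted to 3.7× activity: 0.41 × 3.7 = 1.517.
The CYP2C19 pathway (34% of clearance) is reduced to 0.2× activity: 0.34 × 0.2 = 0.068.
Non-CYP routes (25%) are unchanged.
Relative clearance = 1.517 + 0.068 + 0.25 = 1.835.
Dividing the baseline by the relative clearance: 35 / 1.835 = 19 mg/L.

19 mg/L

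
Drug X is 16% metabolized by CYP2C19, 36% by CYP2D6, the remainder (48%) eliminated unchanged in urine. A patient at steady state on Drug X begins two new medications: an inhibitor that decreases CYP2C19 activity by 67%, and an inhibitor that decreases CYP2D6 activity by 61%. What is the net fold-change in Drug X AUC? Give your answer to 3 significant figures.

1.49

CYP2C19: 0.16 × 0.33 = 0.0528
CYP2D6: 0.36 × 0.39 = 0.1404
Other: 0.48 (unchanged)
CL_new/CL_old = 0.0528 + 0.1404 + 0.48 = 0.6732.
AUC ∝ 1/CL: fold-change = 1 / 0.6732 = 1.49.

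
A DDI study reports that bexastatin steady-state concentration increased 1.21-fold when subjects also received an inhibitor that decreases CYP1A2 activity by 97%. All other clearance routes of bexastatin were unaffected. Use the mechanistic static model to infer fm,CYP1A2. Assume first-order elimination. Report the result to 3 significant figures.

Write x for the fraction cleared via CYP1A2. The observed steady-state concentration change means clearance fell to 1/1.21 = 0.8264 of baseline.
Setting x·0.03 + (1 − x) = 0.8264 and solving: x = (0.8264 − 1)/(0.03 − 1) = 0.179.

0.179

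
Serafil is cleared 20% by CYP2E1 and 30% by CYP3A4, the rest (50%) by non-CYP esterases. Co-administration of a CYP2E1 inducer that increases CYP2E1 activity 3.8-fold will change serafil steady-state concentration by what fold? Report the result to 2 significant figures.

0.64

The CYP2E1 pathway (20% of clearance) is boosted to 3.8× activity: 0.2 × 3.8 = 0.76.
CYP3A4 (30%) and the residual 50% are unaffected.
New clearance relative to baseline: 0.76 + 0.3 + 0.5 = 1.56.
Steady-state concentration is inversely proportional to clearance, so the fold-change is 1 / 1.56 = 0.64.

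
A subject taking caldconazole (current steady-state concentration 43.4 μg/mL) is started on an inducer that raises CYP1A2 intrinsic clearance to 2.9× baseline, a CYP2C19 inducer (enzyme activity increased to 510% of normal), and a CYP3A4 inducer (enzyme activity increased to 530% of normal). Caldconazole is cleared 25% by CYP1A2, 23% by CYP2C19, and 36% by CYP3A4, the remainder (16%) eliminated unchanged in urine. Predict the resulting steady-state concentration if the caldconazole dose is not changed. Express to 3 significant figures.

The CYP1A2 pathway (25% of clearance) is boosted to 2.9× activity: 0.25 × 2.9 = 0.725.
The CYP2C19 pathway (23% of clearance) increases to 5.1× activity: 0.23 × 5.1 = 1.173.
The CYP3A4 pathway (36% of clearance) increases to 5.3× activity: 0.36 × 5.3 = 1.908.
The remaining 16% of clearance is unaffected.
New clearance relative to baseline: 0.725 + 1.173 + 1.908 + 0.16 = 3.966.
Dividing the baseline by the relative clearance: 43.4 / 3.966 = 10.9 μg/mL.

10.9 μg/mL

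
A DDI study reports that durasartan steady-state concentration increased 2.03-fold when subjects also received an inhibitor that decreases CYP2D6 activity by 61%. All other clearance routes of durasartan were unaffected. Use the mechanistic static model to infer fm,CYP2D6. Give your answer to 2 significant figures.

CL'/CL = 1 / 2.03 = 0.4926
0.39·fm + (1 − fm) = 0.4926
fm = (0.4926 − 1) / (0.39 − 1) = 0.83

0.83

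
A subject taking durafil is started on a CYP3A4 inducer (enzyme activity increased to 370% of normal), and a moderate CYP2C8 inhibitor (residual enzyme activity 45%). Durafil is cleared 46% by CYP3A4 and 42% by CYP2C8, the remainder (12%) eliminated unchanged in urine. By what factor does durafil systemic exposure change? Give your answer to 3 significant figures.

The CYP3A4 pathway (46% of clearance) increases to 3.7× activity: 0.46 × 3.7 = 1.702.
The CYP2C8 pathway (42% of clearance) drops to 0.45× activity: 0.42 × 0.45 = 0.189.
The remaining 12% of clearance is unaffected.
Relative clearance = 1.702 + 0.189 + 0.12 = 2.011.
Net systemic exposure ratio = 1 / 2.011 = 0.497.

0.497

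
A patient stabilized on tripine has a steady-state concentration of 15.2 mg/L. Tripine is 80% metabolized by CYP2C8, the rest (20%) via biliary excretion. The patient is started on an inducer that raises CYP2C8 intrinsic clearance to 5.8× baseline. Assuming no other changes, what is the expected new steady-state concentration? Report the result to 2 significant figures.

The CYP2C8 pathway (80% of clearance) is boosted to 5.8× activity: 0.8 × 5.8 = 4.64.
The remaining 20% of clearance is unaffected.
Relative clearance = 4.64 + 0.2 = 4.84.
Steady-state concentration ∝ 1/CL, so new value = 15.2 / 4.84 = 3.1 mg/L.

3.1 mg/L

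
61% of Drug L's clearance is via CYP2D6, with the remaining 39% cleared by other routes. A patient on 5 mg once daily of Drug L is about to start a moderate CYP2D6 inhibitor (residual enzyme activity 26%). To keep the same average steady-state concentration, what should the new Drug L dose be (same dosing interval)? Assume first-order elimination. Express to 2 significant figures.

2.7 mg

CYP2D6: 0.61 × 0.26 = 0.1586
Other: 0.39 (unchanged)
Relative clearance = 0.1586 + 0.39 = 0.5486.
Css,avg = (dose rate)/CL, so holding Css fixed requires dose ∝ CL: 5 × 0.5486 = 2.7 mg.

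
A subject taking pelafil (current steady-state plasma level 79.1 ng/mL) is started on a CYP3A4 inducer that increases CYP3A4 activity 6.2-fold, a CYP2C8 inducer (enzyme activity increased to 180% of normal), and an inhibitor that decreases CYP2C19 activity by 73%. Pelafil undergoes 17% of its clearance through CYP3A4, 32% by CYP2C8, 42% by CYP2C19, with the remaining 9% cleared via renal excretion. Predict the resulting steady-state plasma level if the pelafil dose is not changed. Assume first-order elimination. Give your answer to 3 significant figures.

The CYP3A4 pathway (17% of clearance) is boosted to 6.2× activity: 0.17 × 6.2 = 1.054.
The CYP2C8 pathway (32% of clearance) rises to 1.8× activity: 0.32 × 1.8 = 0.576.
The CYP2C19 pathway (42% of clearance) drops to 0.27× activity: 0.42 × 0.27 = 0.1134.
The remaining 9% of clearance is unaffected.
Relative clearance = 1.054 + 0.576 + 0.1134 + 0.09 = 1.8334.
Steady-state plasma level ∝ 1/CL: new value = 79.1 / 1.8334 = 43.1 ng/mL.

43.1 ng/mL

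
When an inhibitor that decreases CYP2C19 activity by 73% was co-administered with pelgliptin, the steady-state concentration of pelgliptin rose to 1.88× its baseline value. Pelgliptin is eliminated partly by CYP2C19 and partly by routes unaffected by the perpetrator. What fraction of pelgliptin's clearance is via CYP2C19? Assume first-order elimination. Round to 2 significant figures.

CL'/CL = 1 / 1.88 = 0.5319
0.27·fm + (1 − fm) = 0.5319
fm = (0.5319 − 1) / (0.27 − 1) = 0.64

0.64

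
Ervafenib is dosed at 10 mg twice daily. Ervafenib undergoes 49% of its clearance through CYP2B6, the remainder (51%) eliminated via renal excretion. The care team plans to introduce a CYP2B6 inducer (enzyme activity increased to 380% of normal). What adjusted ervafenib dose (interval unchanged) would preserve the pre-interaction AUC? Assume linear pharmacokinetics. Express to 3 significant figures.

The CYP2B6 pathway (49% of clearance) is boosted to 3.8× activity: 0.49 × 3.8 = 1.862.
The remaining 51% of clearance is unaffected.
Relative clearance = 1.862 + 0.51 = 2.372.
Css,avg = (dose rate)/CL, so holding Css fixed requires dose ∝ CL: 10 × 2.372 = 23.7 mg.

23.7 mg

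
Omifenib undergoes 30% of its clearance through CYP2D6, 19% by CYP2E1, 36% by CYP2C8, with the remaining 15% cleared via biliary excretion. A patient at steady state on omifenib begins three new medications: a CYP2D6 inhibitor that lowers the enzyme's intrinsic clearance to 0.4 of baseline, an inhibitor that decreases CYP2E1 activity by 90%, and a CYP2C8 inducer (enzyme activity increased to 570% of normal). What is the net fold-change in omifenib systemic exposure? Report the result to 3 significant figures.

0.427

CYP2D6: 0.3 × 0.4 = 0.12
CYP2E1: 0.19 × 0.1 = 0.019
CYP2C8: 0.36 × 5.7 = 2.052
Other: 0.15 (unchanged)
Relative clearance = 0.12 + 0.019 + 2.052 + 0.15 = 2.341.
Net systemic exposure ratio = 1 / 2.341 = 0.427.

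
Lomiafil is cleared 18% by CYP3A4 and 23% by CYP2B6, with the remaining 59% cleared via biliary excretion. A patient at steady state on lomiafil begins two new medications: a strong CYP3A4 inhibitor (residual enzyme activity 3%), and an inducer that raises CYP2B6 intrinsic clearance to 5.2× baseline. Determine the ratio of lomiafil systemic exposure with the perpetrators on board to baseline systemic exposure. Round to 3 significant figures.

The CYP3A4 pathway (18% of clearance) is reduced to 0.03× activity: 0.18 × 0.03 = 0.0054.
The CYP2B6 pathway (23% of clearance) rises to 5.2× activity: 0.23 × 5.2 = 1.196.
Non-CYP routes (59%) are unchanged.
New clearance relative to baseline: 0.0054 + 1.196 + 0.59 = 1.7914.
Net systemic exposure ratio = 1 / 1.7914 = 0.558.

0.558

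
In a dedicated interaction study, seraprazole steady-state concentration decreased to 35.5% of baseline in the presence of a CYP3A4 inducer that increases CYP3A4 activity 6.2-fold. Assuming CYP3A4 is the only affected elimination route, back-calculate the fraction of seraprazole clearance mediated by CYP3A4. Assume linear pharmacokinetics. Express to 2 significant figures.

Let fm be the CYP3A4 fraction. New clearance relative to baseline = fm × 6.2 + (1 − fm).
Steady-state concentration ratio = 1 / (new CL fraction), so new CL fraction = 1 / 0.355 = 2.817.
fm × 6.2 + 1 − fm = 2.817  ⇒  fm × (6.2 − 1) = 1.817  ⇒  fm = 0.35.

0.35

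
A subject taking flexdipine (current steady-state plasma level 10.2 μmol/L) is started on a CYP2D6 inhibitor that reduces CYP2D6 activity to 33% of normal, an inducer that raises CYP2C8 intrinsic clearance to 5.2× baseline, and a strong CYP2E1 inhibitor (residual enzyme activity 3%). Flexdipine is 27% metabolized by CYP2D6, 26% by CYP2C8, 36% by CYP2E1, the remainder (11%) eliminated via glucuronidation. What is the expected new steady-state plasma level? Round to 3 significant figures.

6.53 μmol/L

The CYP2D6 pathway (27% of clearance) is reduced to 0.33× activity: 0.27 × 0.33 = 0.0891.
The CYP2C8 pathway (26% of clearance) is boosted to 5.2× activity: 0.26 × 5.2 = 1.352.
The CYP2E1 pathway (36% of clearance) drops to 0.03× activity: 0.36 × 0.03 = 0.0108.
Non-CYP routes (11%) are unchanged.
Relative clearance = 0.0891 + 1.352 + 0.0108 + 0.11 = 1.5619.
Dividing the baseline by the relative clearance: 10.2 / 1.5619 = 6.53 μmol/L.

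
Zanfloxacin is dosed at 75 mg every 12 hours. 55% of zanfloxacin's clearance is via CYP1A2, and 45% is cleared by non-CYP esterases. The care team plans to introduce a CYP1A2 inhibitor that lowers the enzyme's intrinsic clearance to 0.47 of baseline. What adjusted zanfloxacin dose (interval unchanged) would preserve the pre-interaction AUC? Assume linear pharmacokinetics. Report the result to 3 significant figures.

53.1 mg

The CYP1A2 pathway (55% of clearance) falls to 0.47× activity: 0.55 × 0.47 = 0.2585.
Non-CYP routes (45%) are unchanged.
New clearance relative to baseline: 0.2585 + 0.45 = 0.7085.
To maintain the same steady-state level, dose must scale with clearance: new dose = 75 × 0.7085 = 53.1 mg.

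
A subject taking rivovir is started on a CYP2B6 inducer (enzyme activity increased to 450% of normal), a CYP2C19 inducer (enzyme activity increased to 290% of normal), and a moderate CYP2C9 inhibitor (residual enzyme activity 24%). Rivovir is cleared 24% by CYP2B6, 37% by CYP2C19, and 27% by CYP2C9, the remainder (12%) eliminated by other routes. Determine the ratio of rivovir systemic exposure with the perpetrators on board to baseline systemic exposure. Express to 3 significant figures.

0.428

The CYP2B6 pathway (24% of clearance) is boosted to 4.5× activity: 0.24 × 4.5 = 1.08.
The CYP2C19 pathway (37% of clearance) rises to 2.9× activity: 0.37 × 2.9 = 1.073.
The CYP2C9 pathway (27% of clearance) falls to 0.24× activity: 0.27 × 0.24 = 0.0648.
Non-CYP routes (12%) are unchanged.
CL_new/CL_old = 1.08 + 1.073 + 0.0648 + 0.12 = 2.3378.
Because systemic exposure varies inversely with clearance, the combined effect is 1 / 2.3378 = 0.428.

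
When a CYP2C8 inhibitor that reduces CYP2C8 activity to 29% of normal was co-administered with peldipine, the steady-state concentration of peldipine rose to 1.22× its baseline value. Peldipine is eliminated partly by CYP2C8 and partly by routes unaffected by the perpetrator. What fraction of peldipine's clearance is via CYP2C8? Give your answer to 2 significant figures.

0.25

CL'/CL = 1 / 1.22 = 0.8197
0.29·fm + (1 − fm) = 0.8197
fm = (0.8197 − 1) / (0.29 − 1) = 0.25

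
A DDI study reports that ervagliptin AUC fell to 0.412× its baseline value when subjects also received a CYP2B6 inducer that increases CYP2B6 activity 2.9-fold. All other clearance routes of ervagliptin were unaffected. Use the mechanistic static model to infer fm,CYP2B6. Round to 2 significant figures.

CL'/CL = 1 / 0.412 = 2.427
2.9·fm + (1 − fm) = 2.427
fm = (2.427 − 1) / (2.9 − 1) = 0.75

0.75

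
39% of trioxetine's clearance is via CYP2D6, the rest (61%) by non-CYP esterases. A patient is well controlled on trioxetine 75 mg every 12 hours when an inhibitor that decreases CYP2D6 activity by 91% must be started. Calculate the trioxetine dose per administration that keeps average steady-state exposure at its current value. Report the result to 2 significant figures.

48 mg

CYP2D6: 0.39 × 0.09 = 0.0351
Other: 0.61 (unchanged)
CL_new/CL_old = 0.0351 + 0.61 = 0.6451.
Css,avg = (dose rate)/CL, so holding Css fixed requires dose ∝ CL: 75 × 0.6451 = 48 mg.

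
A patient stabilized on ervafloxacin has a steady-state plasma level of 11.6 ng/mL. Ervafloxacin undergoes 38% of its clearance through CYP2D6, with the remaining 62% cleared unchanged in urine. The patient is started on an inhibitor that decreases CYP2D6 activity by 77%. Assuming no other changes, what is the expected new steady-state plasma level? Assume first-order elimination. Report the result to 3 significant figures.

The CYP2D6 pathway (38% of clearance) is reduced to 0.23× activity: 0.38 × 0.23 = 0.0874.
Non-CYP routes (62%) are unchanged.
Relative clearance = 0.0874 + 0.62 = 0.7074.
With dosing unchanged, steady-state plasma level scales as 1/CL: 11.6 / 0.7074 = 16.4 ng/mL.

16.4 ng/mL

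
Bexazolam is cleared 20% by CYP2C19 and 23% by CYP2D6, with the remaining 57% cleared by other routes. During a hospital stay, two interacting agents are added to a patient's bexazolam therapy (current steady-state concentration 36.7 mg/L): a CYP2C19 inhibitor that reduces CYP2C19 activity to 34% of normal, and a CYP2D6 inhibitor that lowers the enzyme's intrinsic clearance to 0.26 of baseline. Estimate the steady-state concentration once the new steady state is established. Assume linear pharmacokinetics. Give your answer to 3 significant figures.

52.6 mg/L

The CYP2C19 pathway (20% of clearance) is reduced to 0.34× activity: 0.2 × 0.34 = 0.068.
The CYP2D6 pathway (23% of clearance) drops to 0.26× activity: 0.23 × 0.26 = 0.0598.
The remaining 57% of clearance is unaffected.
CL_new/CL_old = 0.068 + 0.0598 + 0.57 = 0.6978.
Dividing the baseline by the relative clearance: 36.7 / 0.6978 = 52.6 mg/L.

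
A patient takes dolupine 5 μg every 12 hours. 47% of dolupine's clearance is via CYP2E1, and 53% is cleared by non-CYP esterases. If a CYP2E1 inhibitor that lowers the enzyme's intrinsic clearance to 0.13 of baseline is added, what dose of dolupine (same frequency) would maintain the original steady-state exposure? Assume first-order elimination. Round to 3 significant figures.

2.96 μg

The CYP2E1 pathway (47% of clearance) drops to 0.13× activity: 0.47 × 0.13 = 0.0611.
The remaining 53% of clearance is unaffected.
Relative clearance = 0.0611 + 0.53 = 0.5911.
To maintain the same steady-state level, dose must scale with clearance: new dose = 5 × 0.5911 = 2.96 μg.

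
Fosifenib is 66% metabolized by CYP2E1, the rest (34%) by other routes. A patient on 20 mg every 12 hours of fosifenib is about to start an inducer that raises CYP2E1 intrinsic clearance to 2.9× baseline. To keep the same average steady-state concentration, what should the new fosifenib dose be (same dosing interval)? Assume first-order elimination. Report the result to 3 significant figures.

The CYP2E1 pathway (66% of clearance) increases to 2.9× activity: 0.66 × 2.9 = 1.914.
The remaining 34% of clearance is unaffected.
CL_new/CL_old = 1.914 + 0.34 = 2.254.
To maintain the same steady-state level, dose must scale with clearance: new dose = 20 × 2.254 = 45.1 mg.

45.1 mg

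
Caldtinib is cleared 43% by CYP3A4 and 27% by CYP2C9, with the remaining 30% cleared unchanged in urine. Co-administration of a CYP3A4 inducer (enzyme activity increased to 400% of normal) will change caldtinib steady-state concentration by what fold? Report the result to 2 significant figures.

0.44

The CYP3A4 pathway (43% of clearance) is boosted to 4× activity: 0.43 × 4 = 1.72.
CYP2C9 (27%) and the residual 30% are unaffected.
New clearance relative to baseline: 1.72 + 0.27 + 0.3 = 2.29.
Steady-state concentration is inversely proportional to clearance, so the fold-change is 1 / 2.29 = 0.44.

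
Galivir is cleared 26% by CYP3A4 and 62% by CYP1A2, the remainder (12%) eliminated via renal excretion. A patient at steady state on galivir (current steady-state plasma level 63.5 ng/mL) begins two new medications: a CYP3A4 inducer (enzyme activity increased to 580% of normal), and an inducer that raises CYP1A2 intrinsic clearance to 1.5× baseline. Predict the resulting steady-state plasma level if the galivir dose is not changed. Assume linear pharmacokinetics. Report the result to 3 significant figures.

24.8 ng/mL

The CYP3A4 pathway (26% of clearance) increases to 5.8× activity: 0.26 × 5.8 = 1.508.
The CYP1A2 pathway (62% of clearance) is boosted to 1.5× activity: 0.62 × 1.5 = 0.93.
The remaining 12% of clearance is unaffected.
CL_new/CL_old = 1.508 + 0.93 + 0.12 = 2.558.
Dividing the baseline by the relative clearance: 63.5 / 2.558 = 24.8 ng/mL.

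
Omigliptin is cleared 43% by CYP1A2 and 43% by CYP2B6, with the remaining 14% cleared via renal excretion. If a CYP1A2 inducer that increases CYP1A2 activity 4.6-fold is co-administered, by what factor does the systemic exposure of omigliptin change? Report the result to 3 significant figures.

0.392

The CYP1A2 pathway (43% of clearance) is boosted to 4.6× activity: 0.43 × 4.6 = 1.978.
CYP2B6 (43%) and the residual 14% are unaffected.
CL_new/CL_old = 1.978 + 0.43 + 0.14 = 2.548.
Systemic exposure is inversely proportional to clearance, so the fold-change is 1 / 2.548 = 0.392.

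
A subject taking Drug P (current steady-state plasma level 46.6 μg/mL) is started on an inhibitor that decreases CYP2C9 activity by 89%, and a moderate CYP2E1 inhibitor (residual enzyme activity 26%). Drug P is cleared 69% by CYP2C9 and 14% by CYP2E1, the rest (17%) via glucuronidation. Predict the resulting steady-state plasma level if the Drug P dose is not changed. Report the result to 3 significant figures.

165 μg/mL

CYP2C9: 0.69 × 0.11 = 0.0759
CYP2E1: 0.14 × 0.26 = 0.0364
Other: 0.17 (unchanged)
Relative clearance = 0.0759 + 0.0364 + 0.17 = 0.2823.
New steady-state plasma level = 46.6 / 0.2823 = 165 μg/mL (concentration scales inversely with clearance).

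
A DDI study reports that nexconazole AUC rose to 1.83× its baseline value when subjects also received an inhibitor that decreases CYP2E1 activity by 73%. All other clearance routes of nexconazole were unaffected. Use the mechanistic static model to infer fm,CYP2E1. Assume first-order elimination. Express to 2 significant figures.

Write x for the fraction cleared via CYP2E1. The observed AUC change means clearance fell to 1/1.83 = 0.5464 of baseline.
Only the CYP2E1 route changed, so 0.5464 = x·0.27 + (1 − x), giving x = 0.62.

0.62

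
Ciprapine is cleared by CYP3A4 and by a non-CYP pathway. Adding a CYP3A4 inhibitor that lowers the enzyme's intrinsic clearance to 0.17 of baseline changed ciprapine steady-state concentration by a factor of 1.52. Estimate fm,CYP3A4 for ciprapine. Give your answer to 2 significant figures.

0.41

CL'/CL = 1 / 1.52 = 0.6579
0.17·fm + (1 − fm) = 0.6579
fm = (0.6579 − 1) / (0.17 − 1) = 0.41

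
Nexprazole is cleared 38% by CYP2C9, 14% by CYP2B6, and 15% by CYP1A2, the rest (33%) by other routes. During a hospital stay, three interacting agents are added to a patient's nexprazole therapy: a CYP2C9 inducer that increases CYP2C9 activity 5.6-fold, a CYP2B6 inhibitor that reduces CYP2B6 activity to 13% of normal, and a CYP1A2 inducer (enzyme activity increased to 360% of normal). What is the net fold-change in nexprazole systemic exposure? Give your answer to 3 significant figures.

0.332

The CYP2C9 pathway (38% of clearance) is boosted to 5.6× activity: 0.38 × 5.6 = 2.128.
The CYP2B6 pathway (14% of clearance) is reduced to 0.13× activity: 0.14 × 0.13 = 0.0182.
The CYP1A2 pathway (15% of clearance) is boosted to 3.6× activity: 0.15 × 3.6 = 0.54.
Non-CYP routes (33%) are unchanged.
New clearance relative to baseline: 2.128 + 0.0182 + 0.54 + 0.33 = 3.0162.
Systemic exposure ∝ 1/CL: fold-change = 1 / 3.0162 = 0.332.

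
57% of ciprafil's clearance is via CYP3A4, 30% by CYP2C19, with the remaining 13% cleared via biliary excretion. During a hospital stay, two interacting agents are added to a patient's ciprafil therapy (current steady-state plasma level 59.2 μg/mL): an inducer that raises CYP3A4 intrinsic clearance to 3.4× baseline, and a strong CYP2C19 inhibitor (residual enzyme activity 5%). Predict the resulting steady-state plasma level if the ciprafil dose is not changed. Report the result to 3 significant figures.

28.4 μg/mL

The CYP3A4 pathway (57% of clearance) rises to 3.4× activity: 0.57 × 3.4 = 1.938.
The CYP2C19 pathway (30% of clearance) is reduced to 0.05× activity: 0.3 × 0.05 = 0.015.
Non-CYP routes (13%) are unchanged.
Relative clearance = 1.938 + 0.015 + 0.13 = 2.083.
New steady-state plasma level = 59.2 / 2.083 = 28.4 μg/mL (concentration scales inversely with clearance).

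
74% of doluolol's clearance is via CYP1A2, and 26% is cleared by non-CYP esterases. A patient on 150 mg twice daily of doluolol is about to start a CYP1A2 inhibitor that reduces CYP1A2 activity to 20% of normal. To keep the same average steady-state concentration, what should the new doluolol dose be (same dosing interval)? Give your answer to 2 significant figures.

61 mg

CYP1A2: 0.74 × 0.2 = 0.148
Other: 0.26 (unchanged)
Relative clearance = 0.148 + 0.26 = 0.408.
Exposure is unchanged when dose changes in proportion to clearance. New dose = 150 mg × 0.408 = 61 mg.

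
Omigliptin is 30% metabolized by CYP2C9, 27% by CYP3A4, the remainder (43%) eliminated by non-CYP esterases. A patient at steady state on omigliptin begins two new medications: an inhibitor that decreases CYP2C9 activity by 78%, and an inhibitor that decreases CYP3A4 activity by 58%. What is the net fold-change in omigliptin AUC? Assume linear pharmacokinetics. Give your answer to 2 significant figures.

1.6

The CYP2C9 pathway (30% of clearance) drops to 0.22× activity: 0.3 × 0.22 = 0.066.
The CYP3A4 pathway (27% of clearance) is reduced to 0.42× activity: 0.27 × 0.42 = 0.1134.
The remaining 43% of clearance is unaffected.
CL_new/CL_old = 0.066 + 0.1134 + 0.43 = 0.6094.
AUC ∝ 1/CL: fold-change = 1 / 0.6094 = 1.6.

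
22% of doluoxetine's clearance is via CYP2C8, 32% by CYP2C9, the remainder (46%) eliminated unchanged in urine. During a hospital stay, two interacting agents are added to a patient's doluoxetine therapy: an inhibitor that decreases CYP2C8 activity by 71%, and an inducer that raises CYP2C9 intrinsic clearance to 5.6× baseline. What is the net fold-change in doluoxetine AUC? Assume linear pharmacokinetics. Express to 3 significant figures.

0.432

The CYP2C8 pathway (22% of clearance) drops to 0.29× activity: 0.22 × 0.29 = 0.0638.
The CYP2C9 pathway (32% of clearance) rises to 5.6× activity: 0.32 × 5.6 = 1.792.
Non-CYP routes (46%) are unchanged.
CL_new/CL_old = 0.0638 + 1.792 + 0.46 = 2.3158.
Because AUC varies inversely with clearance, the combined effect is 1 / 2.3158 = 0.432.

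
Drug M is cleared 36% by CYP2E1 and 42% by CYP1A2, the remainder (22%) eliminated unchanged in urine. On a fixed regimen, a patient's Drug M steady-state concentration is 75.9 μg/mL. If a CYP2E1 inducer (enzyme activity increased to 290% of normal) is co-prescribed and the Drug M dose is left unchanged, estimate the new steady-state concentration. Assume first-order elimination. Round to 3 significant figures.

45.1 μg/mL

CYP2E1: 0.36 × 2.9 = 1.044
CYP1A2: 0.42 (unchanged)
Other: 0.22 (unchanged)
New clearance relative to baseline: 1.044 + 0.42 + 0.22 = 1.684.
Steady-state concentration ∝ 1/CL, so new value = 75.9 / 1.684 = 45.1 μg/mL.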